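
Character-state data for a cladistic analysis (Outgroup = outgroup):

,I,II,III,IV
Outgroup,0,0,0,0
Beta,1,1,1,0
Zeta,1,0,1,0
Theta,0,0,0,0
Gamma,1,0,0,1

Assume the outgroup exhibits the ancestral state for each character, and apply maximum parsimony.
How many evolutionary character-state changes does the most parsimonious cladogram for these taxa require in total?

4

The outgroup has state '0' for every character, so '1' is the derived state throughout.
I (derived state '1') is shared by Beta, Gamma, and Zeta — a synapomorphy uniting that clade.
II: derived state '1' in Beta only — an autapomorphy, so it tells us nothing about relationships among taxa.
Only Beta and Zeta show the derived state '1' for III, supporting them as a clade.
IV: derived state '1' in Gamma only — an autapomorphy, so it tells us nothing about relationships among taxa.
Most parsimonious ingroup topology: (((Beta,Zeta),Gamma),Theta).
Changes per character on this tree: I: 1; II: 1; III: 1; IV: 1.
Total = 4.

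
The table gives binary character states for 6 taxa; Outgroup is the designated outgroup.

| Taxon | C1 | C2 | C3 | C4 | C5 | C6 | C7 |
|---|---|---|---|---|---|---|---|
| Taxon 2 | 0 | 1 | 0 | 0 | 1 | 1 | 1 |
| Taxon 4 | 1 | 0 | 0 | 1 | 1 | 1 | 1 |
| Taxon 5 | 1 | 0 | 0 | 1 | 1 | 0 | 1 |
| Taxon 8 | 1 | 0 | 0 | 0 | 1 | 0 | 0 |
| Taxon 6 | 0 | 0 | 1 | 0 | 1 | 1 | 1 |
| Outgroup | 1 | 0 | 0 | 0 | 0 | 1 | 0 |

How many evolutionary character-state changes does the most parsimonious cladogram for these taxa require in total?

8

Character polarity is set by the outgroup: the derived state is whichever differs from the outgroup's state, so for C1, C6 the derived state is '0', and for the remaining characters it is '1'.
Only Taxon 2 and Taxon 6 show the derived state '0' for C1, supporting them as a clade.
C2: derived state '1' in Taxon 2 only — an autapomorphy, so it tells us nothing about relationships among taxa.
C3 (derived state '1') is unique to Taxon 6 (autapomorphy; uninformative for grouping).
C4: derived state '1' in Taxon 4 and Taxon 5 only — synapomorphy for {Taxon 4, Taxon 5}.
C5 (derived state '1') is shared by all ingroup taxa — unites the whole ingroup.
C6 (state '0') occurs in Taxon 5 and Taxon 8 but conflicts with the nesting implied by the other characters — most parsimoniously interpreted as homoplasy.
Only Taxon 2, Taxon 4, Taxon 5, and Taxon 6 show the derived state '1' for C7, supporting them as a clade.
Most parsimonious ingroup topology: (((Taxon 6,Taxon 2),(Taxon 5,Taxon 4)),Taxon 8).
Changes per character on this tree: C1: 1; C2: 1; C3: 1; C4: 1; C5: 1; C6: 2; C7: 1.
Total = 8.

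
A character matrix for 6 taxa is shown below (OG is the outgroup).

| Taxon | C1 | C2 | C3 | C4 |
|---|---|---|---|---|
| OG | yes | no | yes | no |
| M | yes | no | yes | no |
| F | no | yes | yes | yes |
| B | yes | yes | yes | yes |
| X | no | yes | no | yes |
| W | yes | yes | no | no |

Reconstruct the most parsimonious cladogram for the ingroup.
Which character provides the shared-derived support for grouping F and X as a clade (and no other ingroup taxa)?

Character polarity is set by the outgroup: the derived state is whichever differs from the outgroup's state, so for C1, C3 the derived state is 'no', and for the remaining characters it is 'yes'.
C1 (derived state 'no') is shared by F and X — a synapomorphy uniting that clade.
C2 (derived state 'yes') is shared by B, F, W, and X — a synapomorphy uniting that clade.
C3 (state 'no') occurs in W and X but conflicts with the nesting implied by the other characters — most parsimoniously interpreted as homoplasy.
C4: derived state 'yes' in B, F, and X only — synapomorphy for {B, F, X}.
Most parsimonious ingroup topology: (M,(((F,X),B),W)).
The clade {F, X} is supported by C1: its derived state 'no' occurs in exactly those taxa and in no other taxon (including the outgroup).

C1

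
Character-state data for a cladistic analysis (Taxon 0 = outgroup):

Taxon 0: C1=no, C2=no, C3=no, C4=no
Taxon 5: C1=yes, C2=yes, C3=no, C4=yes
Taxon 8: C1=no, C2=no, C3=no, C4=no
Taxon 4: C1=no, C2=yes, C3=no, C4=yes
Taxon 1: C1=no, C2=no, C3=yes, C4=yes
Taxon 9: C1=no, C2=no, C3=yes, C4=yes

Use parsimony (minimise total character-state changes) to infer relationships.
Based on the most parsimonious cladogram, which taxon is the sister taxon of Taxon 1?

Taxon 9

The outgroup has state 'no' for every character, so 'yes' is the derived state throughout.
C1 (derived state 'yes') is unique to Taxon 5 (autapomorphy; uninformative for grouping).
C2: derived state 'yes' in Taxon 4 and Taxon 5 only — synapomorphy for {Taxon 4, Taxon 5}.
C3: derived state 'yes' in Taxon 1 and Taxon 9 only — synapomorphy for {Taxon 1, Taxon 9}.
Only Taxon 1, Taxon 4, Taxon 5, and Taxon 9 show the derived state 'yes' for C4, supporting them as a clade.
Most parsimonious ingroup topology: (((Taxon 5,Taxon 4),(Taxon 1,Taxon 9)),Taxon 8).
Taxon 1 and Taxon 9 form a cherry on this tree, so they are sister taxa.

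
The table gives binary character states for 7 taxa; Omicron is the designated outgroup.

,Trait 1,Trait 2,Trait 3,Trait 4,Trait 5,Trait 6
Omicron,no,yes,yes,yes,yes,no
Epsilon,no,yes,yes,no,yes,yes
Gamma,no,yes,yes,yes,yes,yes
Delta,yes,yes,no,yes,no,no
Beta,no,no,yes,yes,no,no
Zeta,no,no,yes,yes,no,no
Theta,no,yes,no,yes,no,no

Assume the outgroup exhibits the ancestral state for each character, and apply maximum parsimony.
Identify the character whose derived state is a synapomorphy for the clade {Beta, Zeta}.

Trait 2

Character polarity is set by the outgroup: the derived state is whichever differs from the outgroup's state, so for Trait 2, Trait 3, Trait 4, Trait 5 the derived state is 'no', and for the remaining characters it is 'yes'.
Trait 1 (derived state 'yes') is unique to Delta (autapomorphy; uninformative for grouping).
Trait 2 (derived state 'no') is shared by Beta and Zeta — a synapomorphy uniting that clade.
Trait 3 (derived state 'no') is shared by Delta and Theta — a synapomorphy uniting that clade.
Trait 4: derived state 'no' in Epsilon only — an autapomorphy, so it tells us nothing about relationships among taxa.
Trait 5 (derived state 'no') is shared by Beta, Delta, Theta, and Zeta — a synapomorphy uniting that clade.
Trait 6 (derived state 'yes') is shared by Epsilon and Gamma — a synapomorphy uniting that clade.
Most parsimonious ingroup topology: ((Epsilon,Gamma),((Delta,Theta),(Beta,Zeta))).
The clade {Beta, Zeta} is supported by Trait 2: its derived state 'no' occurs in exactly those taxa and in no other taxon (including the outgroup).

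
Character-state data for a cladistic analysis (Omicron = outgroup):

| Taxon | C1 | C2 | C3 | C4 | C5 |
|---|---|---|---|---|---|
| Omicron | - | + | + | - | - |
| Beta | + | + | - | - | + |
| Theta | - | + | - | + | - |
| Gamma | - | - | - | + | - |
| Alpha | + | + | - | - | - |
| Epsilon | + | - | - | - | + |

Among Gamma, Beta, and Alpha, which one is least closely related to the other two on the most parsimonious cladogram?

Gamma

Character polarity is set by the outgroup: the derived state is whichever differs from the outgroup's state, so for C2, C3 the derived state is '-', and for the remaining characters it is '+'.
C1: derived state '+' in Alpha, Beta, and Epsilon only — synapomorphy for {Alpha, Beta, Epsilon}.
C2 groups Epsilon and Gamma, which is incompatible with the clades supported by the remaining characters; treating it as convergent (homoplasy) costs fewer steps than any alternative tree.
C3 (derived state '-') is shared by all ingroup taxa — unites the whole ingroup.
Only Gamma and Theta show the derived state '+' for C4, supporting them as a clade.
C5: derived state '+' in Beta and Epsilon only — synapomorphy for {Beta, Epsilon}.
Most parsimonious ingroup topology: ((Alpha,(Beta,Epsilon)),(Gamma,Theta)).
Beta and Alpha share a more recent common ancestor with each other than either does with Gamma, so Gamma is the least closely related of the three.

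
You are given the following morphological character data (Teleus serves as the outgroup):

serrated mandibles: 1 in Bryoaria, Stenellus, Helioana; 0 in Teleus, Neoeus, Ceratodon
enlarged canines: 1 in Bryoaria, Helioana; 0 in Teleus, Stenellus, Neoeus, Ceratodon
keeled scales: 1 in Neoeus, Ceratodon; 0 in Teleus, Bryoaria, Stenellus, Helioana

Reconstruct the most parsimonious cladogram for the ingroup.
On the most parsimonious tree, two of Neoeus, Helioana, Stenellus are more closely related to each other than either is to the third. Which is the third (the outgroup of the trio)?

The outgroup has state '0' for every character, so '1' is the derived state throughout.
serrated mandibles (derived state '1') is shared by Bryoaria, Helioana, and Stenellus — a synapomorphy uniting that clade.
enlarged canines (derived state '1') is shared by Bryoaria and Helioana — a synapomorphy uniting that clade.
keeled scales: derived state '1' in Ceratodon and Neoeus only — synapomorphy for {Ceratodon, Neoeus}.
Most parsimonious ingroup topology: (((Bryoaria,Helioana),Stenellus),(Neoeus,Ceratodon)).
Stenellus and Helioana share a more recent common ancestor with each other than either does with Neoeus, so Neoeus is the least closely related of the three.

Neoeus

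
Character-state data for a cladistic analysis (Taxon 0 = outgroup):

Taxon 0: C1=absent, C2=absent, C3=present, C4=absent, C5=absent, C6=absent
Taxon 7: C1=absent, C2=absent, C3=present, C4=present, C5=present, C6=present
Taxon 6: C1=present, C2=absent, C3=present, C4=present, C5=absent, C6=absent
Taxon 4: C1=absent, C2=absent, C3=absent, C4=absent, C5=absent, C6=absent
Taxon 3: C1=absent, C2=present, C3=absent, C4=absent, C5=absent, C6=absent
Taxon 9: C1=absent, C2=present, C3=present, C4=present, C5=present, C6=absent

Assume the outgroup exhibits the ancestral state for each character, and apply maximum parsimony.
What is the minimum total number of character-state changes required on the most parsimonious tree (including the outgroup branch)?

Character polarity is set by the outgroup: the derived state is whichever differs from the outgroup's state, so for C3 the derived state is 'absent', and for the remaining characters it is 'present'.
C1 (derived state 'present') is unique to Taxon 6 (autapomorphy; uninformative for grouping).
C2 groups Taxon 3 and Taxon 9, which is incompatible with the clades supported by the remaining characters; treating it as convergent (homoplasy) costs fewer steps than any alternative tree.
Only Taxon 3 and Taxon 4 show the derived state 'absent' for C3, supporting them as a clade.
C4: derived state 'present' in Taxon 6, Taxon 7, and Taxon 9 only — synapomorphy for {Taxon 6, Taxon 7, Taxon 9}.
C5: derived state 'present' in Taxon 7 and Taxon 9 only — synapomorphy for {Taxon 7, Taxon 9}.
C6: derived state 'present' in Taxon 7 only — an autapomorphy, so it tells us nothing about relationships among taxa.
Most parsimonious ingroup topology: (((Taxon 7,Taxon 9),Taxon 6),(Taxon 4,Taxon 3)).
Changes per character on this tree: C1: 1; C2: 2; C3: 1; C4: 1; C5: 1; C6: 1.
Total = 7.

7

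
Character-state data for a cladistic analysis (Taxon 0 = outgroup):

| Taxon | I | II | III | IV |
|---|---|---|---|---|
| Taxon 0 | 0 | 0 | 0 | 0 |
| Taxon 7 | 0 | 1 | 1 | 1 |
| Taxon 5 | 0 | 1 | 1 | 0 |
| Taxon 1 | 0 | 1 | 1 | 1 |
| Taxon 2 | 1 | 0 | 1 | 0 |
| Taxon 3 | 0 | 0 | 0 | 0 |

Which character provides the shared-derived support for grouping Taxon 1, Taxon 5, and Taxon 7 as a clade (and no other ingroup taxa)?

The outgroup has state '0' for every character, so '1' is the derived state throughout.
I: derived state '1' in Taxon 2 only — an autapomorphy, so it tells us nothing about relationships among taxa.
II (derived state '1') is shared by Taxon 1, Taxon 5, and Taxon 7 — a synapomorphy uniting that clade.
III: derived state '1' in Taxon 1, Taxon 2, Taxon 5, and Taxon 7 only — synapomorphy for {Taxon 1, Taxon 2, Taxon 5, Taxon 7}.
IV: derived state '1' in Taxon 1 and Taxon 7 only — synapomorphy for {Taxon 1, Taxon 7}.
Most parsimonious ingroup topology: ((((Taxon 7,Taxon 1),Taxon 5),Taxon 2),Taxon 3).
The clade {Taxon 1, Taxon 5, Taxon 7} is supported by II: its derived state '1' occurs in exactly those taxa and in no other taxon (including the outgroup).

II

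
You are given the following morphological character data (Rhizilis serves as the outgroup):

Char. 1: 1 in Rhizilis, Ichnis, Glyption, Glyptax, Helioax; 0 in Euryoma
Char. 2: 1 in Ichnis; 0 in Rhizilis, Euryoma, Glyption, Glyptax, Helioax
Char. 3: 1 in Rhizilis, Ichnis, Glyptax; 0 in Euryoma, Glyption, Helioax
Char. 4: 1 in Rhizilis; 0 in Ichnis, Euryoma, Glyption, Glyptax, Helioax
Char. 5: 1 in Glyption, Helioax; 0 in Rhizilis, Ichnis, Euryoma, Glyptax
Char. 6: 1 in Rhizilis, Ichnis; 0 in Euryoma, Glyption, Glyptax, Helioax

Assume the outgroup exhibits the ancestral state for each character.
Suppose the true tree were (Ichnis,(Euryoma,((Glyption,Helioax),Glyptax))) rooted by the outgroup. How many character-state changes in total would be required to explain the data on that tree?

7

Map each character onto (Ichnis,(Euryoma,((Glyption,Helioax),Glyptax))) (rooted by Rhizilis) and count the minimum state changes it requires (Fitch parsimony):
Char. 1: 1; Char. 2: 1; Char. 3: 2; Char. 4: 1; Char. 5: 1; Char. 6: 1.
Total tree length = 7.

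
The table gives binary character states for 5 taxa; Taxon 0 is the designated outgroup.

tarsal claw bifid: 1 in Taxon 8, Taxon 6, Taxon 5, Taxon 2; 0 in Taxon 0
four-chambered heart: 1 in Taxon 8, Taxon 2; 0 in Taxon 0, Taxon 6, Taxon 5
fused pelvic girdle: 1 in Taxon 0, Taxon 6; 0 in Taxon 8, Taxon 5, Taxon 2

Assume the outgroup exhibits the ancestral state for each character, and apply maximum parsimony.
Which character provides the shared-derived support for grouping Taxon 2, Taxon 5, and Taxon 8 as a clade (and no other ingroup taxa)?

Character polarity is set by the outgroup: the derived state is whichever differs from the outgroup's state, so for fused pelvic girdle the derived state is '0', and for the remaining characters it is '1'.
All ingroup taxa share the derived state '1' for tarsal claw bifid; it defines the ingroup but does not resolve relationships within it.
Only Taxon 2 and Taxon 8 show the derived state '1' for four-chambered heart, supporting them as a clade.
Only Taxon 2, Taxon 5, and Taxon 8 show the derived state '0' for fused pelvic girdle, supporting them as a clade.
Most parsimonious ingroup topology: (((Taxon 8,Taxon 2),Taxon 5),Taxon 6).
The clade {Taxon 2, Taxon 5, Taxon 8} is supported by fused pelvic girdle: its derived state '0' occurs in exactly those taxa and in no other taxon (including the outgroup).

fused pelvic girdle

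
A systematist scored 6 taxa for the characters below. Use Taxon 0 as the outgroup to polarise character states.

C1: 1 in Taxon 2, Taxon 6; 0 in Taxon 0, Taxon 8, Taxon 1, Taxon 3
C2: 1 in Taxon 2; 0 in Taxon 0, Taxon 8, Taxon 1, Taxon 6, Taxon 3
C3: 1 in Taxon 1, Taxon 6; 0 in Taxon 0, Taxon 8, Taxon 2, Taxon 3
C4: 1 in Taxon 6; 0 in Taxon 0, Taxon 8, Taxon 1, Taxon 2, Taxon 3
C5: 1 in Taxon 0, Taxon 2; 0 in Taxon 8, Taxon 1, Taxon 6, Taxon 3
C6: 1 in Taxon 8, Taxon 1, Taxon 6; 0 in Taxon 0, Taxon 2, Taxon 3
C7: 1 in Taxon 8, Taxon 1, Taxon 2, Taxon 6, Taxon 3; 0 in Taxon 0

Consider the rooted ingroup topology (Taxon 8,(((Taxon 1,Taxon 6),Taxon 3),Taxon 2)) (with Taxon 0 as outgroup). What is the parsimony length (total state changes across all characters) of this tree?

Map each character onto (Taxon 8,(((Taxon 1,Taxon 6),Taxon 3),Taxon 2)) (rooted by Taxon 0) and count the minimum state changes it requires (Fitch parsimony):
C1: 2; C2: 1; C3: 1; C4: 1; C5: 2; C6: 2; C7: 1.
Total tree length = 10.

10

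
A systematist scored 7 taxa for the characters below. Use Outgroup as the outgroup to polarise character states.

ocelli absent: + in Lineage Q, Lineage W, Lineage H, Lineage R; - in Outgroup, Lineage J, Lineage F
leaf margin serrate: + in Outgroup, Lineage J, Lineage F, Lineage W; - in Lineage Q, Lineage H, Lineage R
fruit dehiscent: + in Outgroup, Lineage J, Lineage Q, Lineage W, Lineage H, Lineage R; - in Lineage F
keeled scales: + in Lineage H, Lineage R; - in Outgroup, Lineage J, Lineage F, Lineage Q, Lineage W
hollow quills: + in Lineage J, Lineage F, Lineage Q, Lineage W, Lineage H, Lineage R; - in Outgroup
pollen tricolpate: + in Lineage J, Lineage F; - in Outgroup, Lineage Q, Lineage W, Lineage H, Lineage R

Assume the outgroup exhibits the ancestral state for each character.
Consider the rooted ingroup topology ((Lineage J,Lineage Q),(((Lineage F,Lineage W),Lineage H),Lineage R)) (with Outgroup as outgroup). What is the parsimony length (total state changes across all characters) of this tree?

Map each character onto ((Lineage J,Lineage Q),(((Lineage F,Lineage W),Lineage H),Lineage R)) (rooted by Outgroup) and count the minimum state changes it requires (Fitch parsimony):
ocelli absent: 3; leaf margin serrate: 3; fruit dehiscent: 1; keeled scales: 2; hollow quills: 1; pollen tricolpate: 2.
Total tree length = 12.

12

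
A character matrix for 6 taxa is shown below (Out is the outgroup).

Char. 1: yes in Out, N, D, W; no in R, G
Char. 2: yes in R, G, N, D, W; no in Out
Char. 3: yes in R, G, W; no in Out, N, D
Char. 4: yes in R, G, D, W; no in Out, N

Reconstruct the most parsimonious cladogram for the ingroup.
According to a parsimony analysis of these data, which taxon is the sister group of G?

Character polarity is set by the outgroup: the derived state is whichever differs from the outgroup's state, so for Char. 1 the derived state is 'no', and for the remaining characters it is 'yes'.
Char. 1 (derived state 'no') is shared by G and R — a synapomorphy uniting that clade.
Char. 2 (derived state 'yes') is shared by all ingroup taxa — unites the whole ingroup.
Char. 3 (derived state 'yes') is shared by G, R, and W — a synapomorphy uniting that clade.
Char. 4: derived state 'yes' in D, G, R, and W only — synapomorphy for {D, G, R, W}.
Most parsimonious ingroup topology: ((((R,G),W),D),N).
G and R form a cherry on this tree, so they are sister taxa.

R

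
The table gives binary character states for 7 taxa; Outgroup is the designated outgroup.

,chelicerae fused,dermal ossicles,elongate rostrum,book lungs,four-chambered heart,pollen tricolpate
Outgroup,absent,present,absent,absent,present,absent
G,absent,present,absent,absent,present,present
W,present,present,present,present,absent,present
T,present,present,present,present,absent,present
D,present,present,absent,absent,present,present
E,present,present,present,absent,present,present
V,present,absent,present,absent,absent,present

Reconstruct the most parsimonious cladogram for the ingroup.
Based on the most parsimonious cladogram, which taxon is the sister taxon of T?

Character polarity is set by the outgroup: the derived state is whichever differs from the outgroup's state, so for dermal ossicles, four-chambered heart the derived state is 'absent', and for the remaining characters it is 'present'.
chelicerae fused: derived state 'present' in D, E, T, V, and W only — synapomorphy for {D, E, T, V, W}.
dermal ossicles: derived state 'absent' in V only — an autapomorphy, so it tells us nothing about relationships among taxa.
elongate rostrum (derived state 'present') is shared by E, T, V, and W — a synapomorphy uniting that clade.
book lungs (derived state 'present') is shared by T and W — a synapomorphy uniting that clade.
Only T, V, and W show the derived state 'absent' for four-chambered heart, supporting them as a clade.
All ingroup taxa share the derived state 'present' for pollen tricolpate; it defines the ingroup but does not resolve relationships within it.
Most parsimonious ingroup topology: (G,((((W,T),V),E),D)).
T and W form a cherry on this tree, so they are sister taxa.

W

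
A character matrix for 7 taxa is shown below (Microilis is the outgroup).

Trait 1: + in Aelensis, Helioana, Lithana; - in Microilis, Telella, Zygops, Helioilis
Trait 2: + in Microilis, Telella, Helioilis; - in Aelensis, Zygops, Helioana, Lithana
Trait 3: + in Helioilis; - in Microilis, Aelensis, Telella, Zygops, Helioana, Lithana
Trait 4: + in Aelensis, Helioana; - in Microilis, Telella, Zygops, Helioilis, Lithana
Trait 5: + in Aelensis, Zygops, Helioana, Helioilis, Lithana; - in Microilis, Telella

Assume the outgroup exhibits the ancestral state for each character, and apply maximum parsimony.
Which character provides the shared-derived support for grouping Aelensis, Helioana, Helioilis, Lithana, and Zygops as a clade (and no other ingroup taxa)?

Character polarity is set by the outgroup: the derived state is whichever differs from the outgroup's state, so for Trait 2 the derived state is '-', and for the remaining characters it is '+'.
Trait 1: derived state '+' in Aelensis, Helioana, and Lithana only — synapomorphy for {Aelensis, Helioana, Lithana}.
Trait 2 (derived state '-') is shared by Aelensis, Helioana, Lithana, and Zygops — a synapomorphy uniting that clade.
Trait 3 (derived state '+') is unique to Helioilis (autapomorphy; uninformative for grouping).
Only Aelensis and Helioana show the derived state '+' for Trait 4, supporting them as a clade.
Trait 5 (derived state '+') is shared by Aelensis, Helioana, Helioilis, Lithana, and Zygops — a synapomorphy uniting that clade.
Most parsimonious ingroup topology: (((((Aelensis,Helioana),Lithana),Zygops),Helioilis),Telella).
The clade {Aelensis, Helioana, Helioilis, Lithana, Zygops} is supported by Trait 5: its derived state '+' occurs in exactly those taxa and in no other taxon (including the outgroup).

Trait 5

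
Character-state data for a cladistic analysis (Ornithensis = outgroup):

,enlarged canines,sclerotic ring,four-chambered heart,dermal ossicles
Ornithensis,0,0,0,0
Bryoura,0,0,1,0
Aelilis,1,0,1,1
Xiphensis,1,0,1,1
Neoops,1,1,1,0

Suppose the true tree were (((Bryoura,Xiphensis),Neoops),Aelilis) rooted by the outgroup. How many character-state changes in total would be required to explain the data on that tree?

6

Map each character onto (((Bryoura,Xiphensis),Neoops),Aelilis) (rooted by Ornithensis) and count the minimum state changes it requires (Fitch parsimony):
enlarged canines: 2; sclerotic ring: 1; four-chambered heart: 1; dermal ossicles: 2.
Total tree length = 6.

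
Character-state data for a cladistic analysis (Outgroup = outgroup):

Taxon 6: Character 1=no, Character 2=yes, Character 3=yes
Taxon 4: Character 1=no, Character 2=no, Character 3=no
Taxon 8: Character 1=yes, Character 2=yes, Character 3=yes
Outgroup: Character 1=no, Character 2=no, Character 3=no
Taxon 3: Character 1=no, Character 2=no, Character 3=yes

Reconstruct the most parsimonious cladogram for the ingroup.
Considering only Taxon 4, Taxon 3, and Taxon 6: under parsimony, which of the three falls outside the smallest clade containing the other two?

Taxon 4

The outgroup has state 'no' for every character, so 'yes' is the derived state throughout.
Character 1 (derived state 'yes') is unique to Taxon 8 (autapomorphy; uninformative for grouping).
Character 2: derived state 'yes' in Taxon 6 and Taxon 8 only — synapomorphy for {Taxon 6, Taxon 8}.
Character 3 (derived state 'yes') is shared by Taxon 3, Taxon 6, and Taxon 8 — a synapomorphy uniting that clade.
Most parsimonious ingroup topology: (((Taxon 6,Taxon 8),Taxon 3),Taxon 4).
Taxon 6 and Taxon 3 share a more recent common ancestor with each other than either does with Taxon 4, so Taxon 4 is the least closely related of the three.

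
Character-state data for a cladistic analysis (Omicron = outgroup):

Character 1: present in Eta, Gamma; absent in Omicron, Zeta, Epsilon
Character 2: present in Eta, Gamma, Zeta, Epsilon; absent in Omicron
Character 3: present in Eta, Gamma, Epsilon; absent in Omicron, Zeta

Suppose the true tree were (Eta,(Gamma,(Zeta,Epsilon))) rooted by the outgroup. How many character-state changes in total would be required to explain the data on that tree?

Map each character onto (Eta,(Gamma,(Zeta,Epsilon))) (rooted by Omicron) and count the minimum state changes it requires (Fitch parsimony):
Character 1: 2; Character 2: 1; Character 3: 2.
Total tree length = 5.

5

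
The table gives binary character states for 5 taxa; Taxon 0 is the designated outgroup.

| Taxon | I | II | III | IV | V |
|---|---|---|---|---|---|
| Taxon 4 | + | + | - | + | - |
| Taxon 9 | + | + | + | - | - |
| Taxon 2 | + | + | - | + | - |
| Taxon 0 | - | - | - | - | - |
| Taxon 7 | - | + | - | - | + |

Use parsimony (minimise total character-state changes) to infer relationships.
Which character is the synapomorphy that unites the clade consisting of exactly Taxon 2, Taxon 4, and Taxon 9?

I

The outgroup has state '-' for every character, so '+' is the derived state throughout.
I: derived state '+' in Taxon 2, Taxon 4, and Taxon 9 only — synapomorphy for {Taxon 2, Taxon 4, Taxon 9}.
II (derived state '+') is shared by all ingroup taxa — unites the whole ingroup.
III (derived state '+') is unique to Taxon 9 (autapomorphy; uninformative for grouping).
Only Taxon 2 and Taxon 4 show the derived state '+' for IV, supporting them as a clade.
V: derived state '+' in Taxon 7 only — an autapomorphy, so it tells us nothing about relationships among taxa.
Most parsimonious ingroup topology: ((Taxon 9,(Taxon 4,Taxon 2)),Taxon 7).
The clade {Taxon 2, Taxon 4, Taxon 9} is supported by I: its derived state '+' occurs in exactly those taxa and in no other taxon (including the outgroup).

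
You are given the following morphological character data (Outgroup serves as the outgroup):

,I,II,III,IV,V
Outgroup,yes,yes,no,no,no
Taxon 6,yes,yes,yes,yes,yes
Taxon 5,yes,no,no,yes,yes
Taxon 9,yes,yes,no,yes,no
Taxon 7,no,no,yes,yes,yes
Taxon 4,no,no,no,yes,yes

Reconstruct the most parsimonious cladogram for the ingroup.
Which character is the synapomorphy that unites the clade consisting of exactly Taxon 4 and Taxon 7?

Character polarity is set by the outgroup: the derived state is whichever differs from the outgroup's state, so for I, II the derived state is 'no', and for the remaining characters it is 'yes'.
I: derived state 'no' in Taxon 4 and Taxon 7 only — synapomorphy for {Taxon 4, Taxon 7}.
Only Taxon 4, Taxon 5, and Taxon 7 show the derived state 'no' for II, supporting them as a clade.
III groups Taxon 6 and Taxon 7, which is incompatible with the clades supported by the remaining characters; treating it as convergent (homoplasy) costs fewer steps than any alternative tree.
IV (derived state 'yes') is shared by all ingroup taxa — unites the whole ingroup.
Only Taxon 4, Taxon 5, Taxon 6, and Taxon 7 show the derived state 'yes' for V, supporting them as a clade.
Most parsimonious ingroup topology: ((Taxon 6,(Taxon 5,(Taxon 7,Taxon 4))),Taxon 9).
The clade {Taxon 4, Taxon 7} is supported by I: its derived state 'no' occurs in exactly those taxa and in no other taxon (including the outgroup).

I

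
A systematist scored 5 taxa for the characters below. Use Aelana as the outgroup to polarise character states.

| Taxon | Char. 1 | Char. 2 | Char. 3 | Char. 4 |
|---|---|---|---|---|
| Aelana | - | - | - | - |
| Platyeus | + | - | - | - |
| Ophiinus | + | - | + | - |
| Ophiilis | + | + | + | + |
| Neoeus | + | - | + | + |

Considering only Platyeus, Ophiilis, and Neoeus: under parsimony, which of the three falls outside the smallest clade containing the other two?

The outgroup has state '-' for every character, so '+' is the derived state throughout.
Char. 1 (derived state '+') is shared by all ingroup taxa — unites the whole ingroup.
Char. 2 (derived state '+') is unique to Ophiilis (autapomorphy; uninformative for grouping).
Only Neoeus, Ophiilis, and Ophiinus show the derived state '+' for Char. 3, supporting them as a clade.
Char. 4 (derived state '+') is shared by Neoeus and Ophiilis — a synapomorphy uniting that clade.
Most parsimonious ingroup topology: (Platyeus,(Ophiinus,(Ophiilis,Neoeus))).
Neoeus and Ophiilis share a more recent common ancestor with each other than either does with Platyeus, so Platyeus is the least closely related of the three.

Platyeus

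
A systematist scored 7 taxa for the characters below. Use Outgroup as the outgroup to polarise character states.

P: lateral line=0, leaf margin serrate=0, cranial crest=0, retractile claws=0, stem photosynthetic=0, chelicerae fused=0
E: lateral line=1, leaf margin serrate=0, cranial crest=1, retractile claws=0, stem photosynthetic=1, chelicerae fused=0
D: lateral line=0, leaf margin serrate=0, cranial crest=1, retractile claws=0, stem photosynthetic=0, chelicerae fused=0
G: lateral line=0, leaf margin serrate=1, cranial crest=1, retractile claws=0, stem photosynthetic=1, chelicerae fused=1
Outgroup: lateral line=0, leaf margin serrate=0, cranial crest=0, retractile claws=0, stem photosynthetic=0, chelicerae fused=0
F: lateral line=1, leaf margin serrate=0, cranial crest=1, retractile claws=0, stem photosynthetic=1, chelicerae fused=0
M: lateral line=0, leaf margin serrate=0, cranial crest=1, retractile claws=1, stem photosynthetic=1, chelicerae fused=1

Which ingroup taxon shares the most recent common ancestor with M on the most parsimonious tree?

G

The outgroup has state '0' for every character, so '1' is the derived state throughout.
lateral line: derived state '1' in E and F only — synapomorphy for {E, F}.
leaf margin serrate: derived state '1' in G only — an autapomorphy, so it tells us nothing about relationships among taxa.
Only D, E, F, G, and M show the derived state '1' for cranial crest, supporting them as a clade.
retractile claws: derived state '1' in M only — an autapomorphy, so it tells us nothing about relationships among taxa.
Only E, F, G, and M show the derived state '1' for stem photosynthetic, supporting them as a clade.
Only G and M show the derived state '1' for chelicerae fused, supporting them as a clade.
Most parsimonious ingroup topology: ((((M,G),(F,E)),D),P).
M and G form a cherry on this tree, so they are sister taxa.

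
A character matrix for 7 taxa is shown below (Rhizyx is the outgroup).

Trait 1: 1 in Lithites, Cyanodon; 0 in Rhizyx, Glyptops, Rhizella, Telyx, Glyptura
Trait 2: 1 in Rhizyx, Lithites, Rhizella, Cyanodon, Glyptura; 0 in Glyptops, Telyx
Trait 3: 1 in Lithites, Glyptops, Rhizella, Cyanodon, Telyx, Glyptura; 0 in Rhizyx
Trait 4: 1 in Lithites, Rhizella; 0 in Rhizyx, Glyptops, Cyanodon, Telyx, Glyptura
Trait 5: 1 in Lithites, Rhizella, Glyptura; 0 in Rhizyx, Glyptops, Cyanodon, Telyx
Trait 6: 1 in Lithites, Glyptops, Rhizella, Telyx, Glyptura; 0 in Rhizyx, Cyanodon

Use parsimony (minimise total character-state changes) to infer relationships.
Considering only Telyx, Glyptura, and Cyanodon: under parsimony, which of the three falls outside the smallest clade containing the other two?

Character polarity is set by the outgroup: the derived state is whichever differs from the outgroup's state, so for Trait 2 the derived state is '0', and for the remaining characters it is '1'.
Trait 1 (state '1') occurs in Cyanodon and Lithites but conflicts with the nesting implied by the other characters — most parsimoniously interpreted as homoplasy.
Only Glyptops and Telyx show the derived state '0' for Trait 2, supporting them as a clade.
All ingroup taxa share the derived state '1' for Trait 3; it defines the ingroup but does not resolve relationships within it.
Trait 4: derived state '1' in Lithites and Rhizella only — synapomorphy for {Lithites, Rhizella}.
Only Glyptura, Lithites, and Rhizella show the derived state '1' for Trait 5, supporting them as a clade.
Only Glyptops, Glyptura, Lithites, Rhizella, and Telyx show the derived state '1' for Trait 6, supporting them as a clade.
Most parsimonious ingroup topology: ((((Lithites,Rhizella),Glyptura),(Glyptops,Telyx)),Cyanodon).
Telyx and Glyptura share a more recent common ancestor with each other than either does with Cyanodon, so Cyanodon is the least closely related of the three.

Cyanodon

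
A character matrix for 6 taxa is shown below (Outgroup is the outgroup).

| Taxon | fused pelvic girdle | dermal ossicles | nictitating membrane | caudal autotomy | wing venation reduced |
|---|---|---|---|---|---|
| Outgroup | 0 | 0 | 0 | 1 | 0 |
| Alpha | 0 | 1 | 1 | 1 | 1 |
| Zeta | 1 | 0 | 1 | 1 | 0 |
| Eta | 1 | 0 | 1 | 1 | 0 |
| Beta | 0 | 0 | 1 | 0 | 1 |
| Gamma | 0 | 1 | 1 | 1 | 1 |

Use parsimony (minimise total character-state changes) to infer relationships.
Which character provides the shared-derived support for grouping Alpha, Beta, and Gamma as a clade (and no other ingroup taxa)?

wing venation reduced

Character polarity is set by the outgroup: the derived state is whichever differs from the outgroup's state, so for caudal autotomy the derived state is '0', and for the remaining characters it is '1'.
Only Eta and Zeta show the derived state '1' for fused pelvic girdle, supporting them as a clade.
Only Alpha and Gamma show the derived state '1' for dermal ossicles, supporting them as a clade.
All ingroup taxa share the derived state '1' for nictitating membrane; it defines the ingroup but does not resolve relationships within it.
caudal autotomy (derived state '0') is unique to Beta (autapomorphy; uninformative for grouping).
Only Alpha, Beta, and Gamma show the derived state '1' for wing venation reduced, supporting them as a clade.
Most parsimonious ingroup topology: (((Alpha,Gamma),Beta),(Zeta,Eta)).
The clade {Alpha, Beta, Gamma} is supported by wing venation reduced: its derived state '1' occurs in exactly those taxa and in no other taxon (including the outgroup).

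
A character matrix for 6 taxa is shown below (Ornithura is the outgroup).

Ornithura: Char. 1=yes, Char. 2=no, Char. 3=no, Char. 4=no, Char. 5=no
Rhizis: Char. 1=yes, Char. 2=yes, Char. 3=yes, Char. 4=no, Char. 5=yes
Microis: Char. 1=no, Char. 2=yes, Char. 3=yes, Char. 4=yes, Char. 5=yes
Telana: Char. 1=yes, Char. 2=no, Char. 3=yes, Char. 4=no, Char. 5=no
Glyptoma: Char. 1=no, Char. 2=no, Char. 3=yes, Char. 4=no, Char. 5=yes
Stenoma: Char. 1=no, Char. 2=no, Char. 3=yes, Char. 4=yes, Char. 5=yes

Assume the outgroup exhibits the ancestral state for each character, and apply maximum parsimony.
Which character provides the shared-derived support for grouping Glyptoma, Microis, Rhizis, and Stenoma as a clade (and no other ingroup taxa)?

Char. 5

Character polarity is set by the outgroup: the derived state is whichever differs from the outgroup's state, so for Char. 1 the derived state is 'no', and for the remaining characters it is 'yes'.
Only Glyptoma, Microis, and Stenoma show the derived state 'no' for Char. 1, supporting them as a clade.
Char. 2 (state 'yes') occurs in Microis and Rhizis but conflicts with the nesting implied by the other characters — most parsimoniously interpreted as homoplasy.
All ingroup taxa share the derived state 'yes' for Char. 3; it defines the ingroup but does not resolve relationships within it.
Char. 4 (derived state 'yes') is shared by Microis and Stenoma — a synapomorphy uniting that clade.
Only Glyptoma, Microis, Rhizis, and Stenoma show the derived state 'yes' for Char. 5, supporting them as a clade.
Most parsimonious ingroup topology: ((Rhizis,((Microis,Stenoma),Glyptoma)),Telana).
The clade {Glyptoma, Microis, Rhizis, Stenoma} is supported by Char. 5: its derived state 'yes' occurs in exactly those taxa and in no other taxon (including the outgroup).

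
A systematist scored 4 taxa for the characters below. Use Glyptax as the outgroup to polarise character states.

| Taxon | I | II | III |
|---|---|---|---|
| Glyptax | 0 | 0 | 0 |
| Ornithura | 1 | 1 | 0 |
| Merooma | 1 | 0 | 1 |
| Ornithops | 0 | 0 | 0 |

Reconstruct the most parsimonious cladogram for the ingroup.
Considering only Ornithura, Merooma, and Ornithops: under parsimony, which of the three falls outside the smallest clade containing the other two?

Ornithops

The outgroup has state '0' for every character, so '1' is the derived state throughout.
I: derived state '1' in Merooma and Ornithura only — synapomorphy for {Merooma, Ornithura}.
II: derived state '1' in Ornithura only — an autapomorphy, so it tells us nothing about relationships among taxa.
III (derived state '1') is unique to Merooma (autapomorphy; uninformative for grouping).
Most parsimonious ingroup topology: ((Ornithura,Merooma),Ornithops).
Ornithura and Merooma share a more recent common ancestor with each other than either does with Ornithops, so Ornithops is the least closely related of the three.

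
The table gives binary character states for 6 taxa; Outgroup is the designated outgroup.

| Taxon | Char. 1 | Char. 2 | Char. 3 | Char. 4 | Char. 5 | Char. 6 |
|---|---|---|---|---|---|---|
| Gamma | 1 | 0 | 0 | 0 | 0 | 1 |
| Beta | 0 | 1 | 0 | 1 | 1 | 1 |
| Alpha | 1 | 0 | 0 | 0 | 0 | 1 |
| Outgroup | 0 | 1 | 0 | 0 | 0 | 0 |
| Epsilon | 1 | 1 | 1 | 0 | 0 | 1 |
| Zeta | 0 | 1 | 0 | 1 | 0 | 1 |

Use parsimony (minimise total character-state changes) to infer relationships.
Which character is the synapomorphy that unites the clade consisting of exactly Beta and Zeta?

Character polarity is set by the outgroup: the derived state is whichever differs from the outgroup's state, so for Char. 2 the derived state is '0', and for the remaining characters it is '1'.
Char. 1: derived state '1' in Alpha, Epsilon, and Gamma only — synapomorphy for {Alpha, Epsilon, Gamma}.
Char. 2 (derived state '0') is shared by Alpha and Gamma — a synapomorphy uniting that clade.
Char. 3: derived state '1' in Epsilon only — an autapomorphy, so it tells us nothing about relationships among taxa.
Only Beta and Zeta show the derived state '1' for Char. 4, supporting them as a clade.
Char. 5: derived state '1' in Beta only — an autapomorphy, so it tells us nothing about relationships among taxa.
All ingroup taxa share the derived state '1' for Char. 6; it defines the ingroup but does not resolve relationships within it.
Most parsimonious ingroup topology: ((Beta,Zeta),(Epsilon,(Gamma,Alpha))).
The clade {Beta, Zeta} is supported by Char. 4: its derived state '1' occurs in exactly those taxa and in no other taxon (including the outgroup).

Char. 4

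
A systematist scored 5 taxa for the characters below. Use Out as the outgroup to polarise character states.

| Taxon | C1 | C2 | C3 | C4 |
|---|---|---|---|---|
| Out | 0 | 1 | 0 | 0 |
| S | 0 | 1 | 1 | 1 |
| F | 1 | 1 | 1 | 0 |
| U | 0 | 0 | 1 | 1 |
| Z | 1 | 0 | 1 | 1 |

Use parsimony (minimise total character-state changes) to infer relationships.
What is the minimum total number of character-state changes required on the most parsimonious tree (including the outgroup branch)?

Character polarity is set by the outgroup: the derived state is whichever differs from the outgroup's state, so for C2 the derived state is '0', and for the remaining characters it is '1'.
C1 (state '1') occurs in F and Z but conflicts with the nesting implied by the other characters — most parsimoniously interpreted as homoplasy.
Only U and Z show the derived state '0' for C2, supporting them as a clade.
All ingroup taxa share the derived state '1' for C3; it defines the ingroup but does not resolve relationships within it.
C4: derived state '1' in S, U, and Z only — synapomorphy for {S, U, Z}.
Most parsimonious ingroup topology: ((S,(U,Z)),F).
Changes per character on this tree: C1: 2; C2: 1; C3: 1; C4: 1.
Total = 5.

5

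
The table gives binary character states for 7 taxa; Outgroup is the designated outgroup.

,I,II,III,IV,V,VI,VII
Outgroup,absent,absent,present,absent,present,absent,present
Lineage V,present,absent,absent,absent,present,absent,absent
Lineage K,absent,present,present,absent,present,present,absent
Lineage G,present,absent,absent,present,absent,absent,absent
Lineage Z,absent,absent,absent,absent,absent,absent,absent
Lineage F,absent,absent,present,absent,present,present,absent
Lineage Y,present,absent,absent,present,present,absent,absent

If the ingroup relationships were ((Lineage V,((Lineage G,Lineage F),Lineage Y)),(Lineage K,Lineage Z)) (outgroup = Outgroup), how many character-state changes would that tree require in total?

Map each character onto ((Lineage V,((Lineage G,Lineage F),Lineage Y)),(Lineage K,Lineage Z)) (rooted by Outgroup) and count the minimum state changes it requires (Fitch parsimony):
I: 2; II: 1; III: 3; IV: 2; V: 2; VI: 2; VII: 1.
Total tree length = 13.

13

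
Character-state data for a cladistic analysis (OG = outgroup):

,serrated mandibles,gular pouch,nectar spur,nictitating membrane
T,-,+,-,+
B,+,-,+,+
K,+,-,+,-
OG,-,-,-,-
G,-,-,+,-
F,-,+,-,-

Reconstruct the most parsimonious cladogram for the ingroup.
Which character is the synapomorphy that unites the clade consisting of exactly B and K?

serrated mandibles

The outgroup has state '-' for every character, so '+' is the derived state throughout.
serrated mandibles: derived state '+' in B and K only — synapomorphy for {B, K}.
gular pouch: derived state '+' in F and T only — synapomorphy for {F, T}.
nectar spur (derived state '+') is shared by B, G, and K — a synapomorphy uniting that clade.
nictitating membrane groups B and T, which is incompatible with the clades supported by the remaining characters; treating it as convergent (homoplasy) costs fewer steps than any alternative tree.
Most parsimonious ingroup topology: (((K,B),G),(F,T)).
The clade {B, K} is supported by serrated mandibles: its derived state '+' occurs in exactly those taxa and in no other taxon (including the outgroup).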